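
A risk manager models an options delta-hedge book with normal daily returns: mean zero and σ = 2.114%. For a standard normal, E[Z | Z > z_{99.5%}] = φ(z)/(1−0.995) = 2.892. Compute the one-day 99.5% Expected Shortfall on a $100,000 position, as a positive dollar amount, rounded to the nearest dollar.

ES = 2.114% × 2.892 = 6.114%.
On $100,000: 0.06114 × $100,000 = $6,114.

$6,114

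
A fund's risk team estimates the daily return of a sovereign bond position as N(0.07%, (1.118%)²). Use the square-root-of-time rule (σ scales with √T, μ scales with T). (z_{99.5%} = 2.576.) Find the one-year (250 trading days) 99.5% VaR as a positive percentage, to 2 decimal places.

σ_{250d} = 1.118% × √250 = 17.677%; μ_{250d} = 250 × 0.07% = 17.500%.
VaR = −(17.500%) + 2.576 × 17.677% = 28.036%.

28.04%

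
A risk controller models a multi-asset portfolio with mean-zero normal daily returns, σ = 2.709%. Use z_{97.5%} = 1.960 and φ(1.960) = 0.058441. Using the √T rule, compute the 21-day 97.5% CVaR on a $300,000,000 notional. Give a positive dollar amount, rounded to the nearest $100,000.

σ_{21d} = 2.709% × √21 = 12.414%.
ES multiplier = φ(z)/(1−α) = 0.058441/0.025 = 2.338.
ES = 12.414% × 2.338 = 29.024%; on $300,000,000: $87,072,000.

$87,100,000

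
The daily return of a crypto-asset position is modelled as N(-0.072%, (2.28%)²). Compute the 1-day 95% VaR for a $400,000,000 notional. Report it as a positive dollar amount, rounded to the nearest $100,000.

At 95% one-sided, z = 1.645.
VaR = −μ + z·σ = −(-0.072%) + 1.645 × 2.28% = 3.823%.
On $400,000,000: 0.03823 × $400,000,000 = $15,292,000.

$15,300,000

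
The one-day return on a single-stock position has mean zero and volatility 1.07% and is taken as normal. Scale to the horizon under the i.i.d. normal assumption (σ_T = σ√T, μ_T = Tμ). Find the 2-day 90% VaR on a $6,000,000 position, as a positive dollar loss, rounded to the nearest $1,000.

At 90%, z = 1.282.
σ_{2d} = 1.07% × √2 = 1.513%.
VaR = 1.282 × 1.513% = 1.940%.
On $6,000,000: 0.01940 × $6,000,000 = $116,400.

$116,000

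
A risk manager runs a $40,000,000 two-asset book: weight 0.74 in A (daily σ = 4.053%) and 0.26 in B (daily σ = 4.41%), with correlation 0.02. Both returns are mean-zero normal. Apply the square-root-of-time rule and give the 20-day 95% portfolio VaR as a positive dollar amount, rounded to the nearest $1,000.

σ_p = √(0.74²·4.053² + 0.26²·4.41² + 2·0.02·0.74·0.26·4.053·4.41) = 3.232%.
σ_{20d} = 3.232% × √20 = 14.454%.
z(95%) = 1.645.
VaR = 1.645 × 14.454% = 23.777%; on $40,000,000 that is $9,510,800.

$9,511,000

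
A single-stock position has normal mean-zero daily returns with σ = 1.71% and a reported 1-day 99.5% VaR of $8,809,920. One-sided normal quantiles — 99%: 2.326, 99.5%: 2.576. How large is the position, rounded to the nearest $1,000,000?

$200,000,000

VaR as a fraction of value: z·σ = 2.576 × 1.71% = 4.40496%.
Position = $8,809,920 / 0.0440496 = $200,000,000.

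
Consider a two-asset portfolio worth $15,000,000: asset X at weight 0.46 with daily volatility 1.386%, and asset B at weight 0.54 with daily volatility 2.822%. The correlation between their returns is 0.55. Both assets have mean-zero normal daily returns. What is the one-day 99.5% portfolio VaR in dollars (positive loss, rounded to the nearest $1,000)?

σ_p² = 0.46²·1.386² + 0.54²·2.822² + 2·0.55·0.46·0.54·1.386·2.822 = 3.7974 (%²).
σ_p = √3.7974 = 1.949%.
At 99.5%, z = 2.576.
VaR = 2.576 × 1.949% = 5.021%; on $15,000,000 that is $753,150.

$753,000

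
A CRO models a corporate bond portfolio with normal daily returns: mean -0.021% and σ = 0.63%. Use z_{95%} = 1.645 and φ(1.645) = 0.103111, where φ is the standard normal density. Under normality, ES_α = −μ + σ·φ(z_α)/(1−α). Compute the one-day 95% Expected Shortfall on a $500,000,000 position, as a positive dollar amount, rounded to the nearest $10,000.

$6,600,000

Tail multiplier: φ(z)/(1−α) = 0.103111 / 0.05 = 2.062.
ES = −(-0.021%) + 0.63% × 2.062 = 1.320%.
On $500,000,000: 0.01320 × $500,000,000 = $6,600,000.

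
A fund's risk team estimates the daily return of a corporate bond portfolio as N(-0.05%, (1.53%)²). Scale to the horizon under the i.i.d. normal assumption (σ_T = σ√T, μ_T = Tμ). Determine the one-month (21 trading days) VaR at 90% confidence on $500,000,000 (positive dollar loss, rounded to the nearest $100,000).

At 90%, z = 1.282.
σ_{21d} = 1.53% × √21 = 7.011%; μ_{21d} = 21 × -0.05% = -1.050%.
VaR = −(-1.050%) + 1.282 × 7.011% = 10.038%.
On $500,000,000: 0.10038 × $500,000,000 = $50,190,000.

$50,200,000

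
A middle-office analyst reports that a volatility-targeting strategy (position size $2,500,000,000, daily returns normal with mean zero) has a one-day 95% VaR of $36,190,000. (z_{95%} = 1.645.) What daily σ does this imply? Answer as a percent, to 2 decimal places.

VaR as a fraction: $36,190,000 / $2,500,000,000 = 1.448%.
σ = VaR / z = 1.448% / 1.645 = 0.880%.

0.88%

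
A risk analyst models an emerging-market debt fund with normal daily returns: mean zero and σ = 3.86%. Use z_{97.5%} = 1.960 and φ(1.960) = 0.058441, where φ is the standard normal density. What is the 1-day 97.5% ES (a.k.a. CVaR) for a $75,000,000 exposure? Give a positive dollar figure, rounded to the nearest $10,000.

$6,770,000

Tail multiplier: φ(z)/(1−α) = 0.058441 / 0.025 = 2.338.
ES = 3.86% × 2.338 = 9.025%.
On $75,000,000: 0.09025 × $75,000,000 = $6,768,750.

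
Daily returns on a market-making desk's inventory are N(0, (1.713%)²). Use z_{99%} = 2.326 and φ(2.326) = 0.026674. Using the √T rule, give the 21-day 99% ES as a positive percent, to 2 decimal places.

σ_{21d} = 1.713% × √21 = 7.850%.
ES multiplier = φ(z)/(1−α) = 0.026674/0.01 = 2.667.
ES = 7.850% × 2.667 = 20.936%.

20.94%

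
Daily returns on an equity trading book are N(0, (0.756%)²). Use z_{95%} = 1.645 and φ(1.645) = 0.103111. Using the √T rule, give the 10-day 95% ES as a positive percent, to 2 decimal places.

4.93%

σ_{10d} = 0.756% × √10 = 2.391%.
ES multiplier = φ(z)/(1−α) = 0.103111/0.05 = 2.062.
ES = 2.391% × 2.062 = 4.930%.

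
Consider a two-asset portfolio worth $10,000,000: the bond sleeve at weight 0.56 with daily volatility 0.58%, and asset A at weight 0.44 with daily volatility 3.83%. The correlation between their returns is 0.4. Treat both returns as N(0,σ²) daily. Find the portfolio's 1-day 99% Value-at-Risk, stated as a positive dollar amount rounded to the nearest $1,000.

σ_p² = 0.56²·0.58² + 0.44²·3.83² + 2·0.4·0.56·0.44·0.58·3.83 = 3.3833 (%²).
σ_p = √3.3833 = 1.839%.
At 99%, z = 2.326.
VaR = 2.326 × 1.839% = 4.278%; on $10,000,000 that is $427,800.

$428,000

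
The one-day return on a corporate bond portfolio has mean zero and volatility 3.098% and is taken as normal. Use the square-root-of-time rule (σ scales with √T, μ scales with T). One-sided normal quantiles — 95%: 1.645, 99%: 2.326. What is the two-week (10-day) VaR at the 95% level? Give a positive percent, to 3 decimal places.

σ_{10d} = 3.098% × √10 = 9.797%.
VaR = 1.645 × 9.797% = 16.116%.

16.116%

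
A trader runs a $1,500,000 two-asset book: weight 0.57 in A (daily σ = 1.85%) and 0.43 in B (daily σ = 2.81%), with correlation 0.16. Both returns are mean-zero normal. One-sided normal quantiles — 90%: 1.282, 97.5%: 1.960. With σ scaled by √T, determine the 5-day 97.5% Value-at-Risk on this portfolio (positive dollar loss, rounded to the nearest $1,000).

$113,000

σ_p = √(0.57²·1.85² + 0.43²·2.81² + 2·0.16·0.57·0.43·1.85·2.81) = 1.726%.
σ_{5d} = 1.726% × √5 = 3.859%.
VaR = 1.960 × 3.859% = 7.564%; on $1,500,000 that is $113,460.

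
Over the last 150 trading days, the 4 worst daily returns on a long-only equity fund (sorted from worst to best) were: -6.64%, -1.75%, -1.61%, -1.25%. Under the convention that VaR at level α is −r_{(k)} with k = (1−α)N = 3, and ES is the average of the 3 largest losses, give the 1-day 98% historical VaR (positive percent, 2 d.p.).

k = 3; the 3rd lowest return is -1.61%, so VaR = 1.61%.

1.61%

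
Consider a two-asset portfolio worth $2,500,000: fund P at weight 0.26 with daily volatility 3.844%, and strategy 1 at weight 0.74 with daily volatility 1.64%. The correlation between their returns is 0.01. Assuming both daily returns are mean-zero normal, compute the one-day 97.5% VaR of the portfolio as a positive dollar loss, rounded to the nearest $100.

σ_p² = 0.26²·3.844² + 0.74²·1.64² + 2·0.01·0.26·0.74·3.844·1.64 = 2.4960 (%²).
σ_p = √2.4960 = 1.580%.
At 97.5%, z = 1.960.
VaR = 1.960 × 1.580% = 3.097%; on $2,500,000 that is $77,425.

$77,400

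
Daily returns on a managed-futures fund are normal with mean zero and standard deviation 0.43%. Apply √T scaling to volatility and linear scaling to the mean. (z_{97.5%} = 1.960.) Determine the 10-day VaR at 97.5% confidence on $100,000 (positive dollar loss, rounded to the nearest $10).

σ_{10d} = 0.43% × √10 = 1.360%.
VaR = 1.960 × 1.360% = 2.666%.
On $100,000: 0.02666 × $100,000 = $2,666.

$2,670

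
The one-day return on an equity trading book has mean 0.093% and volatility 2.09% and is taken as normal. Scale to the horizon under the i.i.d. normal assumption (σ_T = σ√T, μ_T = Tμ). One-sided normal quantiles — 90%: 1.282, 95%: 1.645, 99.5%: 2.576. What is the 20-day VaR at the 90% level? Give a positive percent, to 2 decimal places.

σ_{20d} = 2.09% × √20 = 9.347%; μ_{20d} = 20 × 0.093% = 1.860%.
VaR = −(1.860%) + 1.282 × 9.347% = 10.123%.

10.12%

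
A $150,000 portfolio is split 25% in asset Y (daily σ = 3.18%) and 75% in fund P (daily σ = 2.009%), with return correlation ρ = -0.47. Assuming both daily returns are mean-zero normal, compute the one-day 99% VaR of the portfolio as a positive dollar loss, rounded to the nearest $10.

$4,650

σ_p² = 0.25²·3.18² + 0.75²·2.009² + 2·-0.47·0.25·0.75·3.18·2.009 = 1.7763 (%²).
σ_p = √1.7763 = 1.333%.
At 99%, z = 2.326.
VaR = 2.326 × 1.333% = 3.101%; on $150,000 that is $4,652.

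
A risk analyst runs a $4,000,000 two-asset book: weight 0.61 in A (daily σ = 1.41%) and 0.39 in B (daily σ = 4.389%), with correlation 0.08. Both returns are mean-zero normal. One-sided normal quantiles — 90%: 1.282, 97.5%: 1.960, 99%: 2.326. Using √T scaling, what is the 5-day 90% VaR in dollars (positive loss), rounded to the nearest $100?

σ_p = √(0.61²·1.41² + 0.39²·4.389² + 2·0.08·0.61·0.39·1.41·4.389) = 1.976%.
σ_{5d} = 1.976% × √5 = 4.418%.
VaR = 1.282 × 4.418% = 5.664%; on $4,000,000 that is $226,560.

$226,600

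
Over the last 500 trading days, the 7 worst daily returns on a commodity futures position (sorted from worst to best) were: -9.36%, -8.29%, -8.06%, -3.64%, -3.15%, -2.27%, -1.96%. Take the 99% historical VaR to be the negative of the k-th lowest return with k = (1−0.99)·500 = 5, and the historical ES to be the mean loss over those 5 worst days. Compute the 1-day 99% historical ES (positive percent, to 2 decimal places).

The 5 worst returns sum to -32.50%.
ES = −(-32.50%) / 5 = 6.5% ≈ 6.50%.

6.50%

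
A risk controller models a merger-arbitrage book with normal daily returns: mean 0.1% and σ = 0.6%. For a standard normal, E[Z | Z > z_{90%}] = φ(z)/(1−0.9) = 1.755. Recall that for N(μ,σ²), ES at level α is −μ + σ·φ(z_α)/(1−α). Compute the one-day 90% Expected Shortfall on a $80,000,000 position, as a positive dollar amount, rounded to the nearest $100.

ES = −(0.1%) + 0.6% × 1.755 = 0.953%.
On $80,000,000: 0.00953 × $80,000,000 = $762,400.

$762,400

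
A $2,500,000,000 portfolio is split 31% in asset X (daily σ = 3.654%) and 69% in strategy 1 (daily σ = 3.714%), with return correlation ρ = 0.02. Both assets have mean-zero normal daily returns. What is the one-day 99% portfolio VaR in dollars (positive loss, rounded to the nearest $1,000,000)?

σ_p² = 0.31²·3.654² + 0.69²·3.714² + 2·0.02·0.31·0.69·3.654·3.714 = 7.9664 (%²).
σ_p = √7.9664 = 2.822%.
At 99%, z = 2.326.
VaR = 2.326 × 2.822% = 6.564%; on $2,500,000,000 that is $164,100,000.

$164,000,000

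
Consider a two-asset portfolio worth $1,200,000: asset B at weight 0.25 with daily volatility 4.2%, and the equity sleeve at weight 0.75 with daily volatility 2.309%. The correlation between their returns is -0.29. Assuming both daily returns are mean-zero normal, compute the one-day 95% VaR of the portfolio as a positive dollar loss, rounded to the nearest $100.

$34,500

σ_p² = 0.25²·4.2² + 0.75²·2.309² + 2·-0.29·0.25·0.75·4.2·2.309 = 3.0468 (%²).
σ_p = √3.0468 = 1.746%.
At 95%, z = 1.645.
VaR = 1.645 × 1.746% = 2.872%; on $1,200,000 that is $34,464.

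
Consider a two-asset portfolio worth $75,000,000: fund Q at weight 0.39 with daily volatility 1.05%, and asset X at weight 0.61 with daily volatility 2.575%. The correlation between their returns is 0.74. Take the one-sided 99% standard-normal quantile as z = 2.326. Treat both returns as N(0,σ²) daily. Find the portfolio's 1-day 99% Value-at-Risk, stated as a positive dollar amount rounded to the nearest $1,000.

$3,304,000

σ_p² = 0.39²·1.05² + 0.61²·2.575² + 2·0.74·0.39·0.61·1.05·2.575 = 3.5869 (%²).
σ_p = √3.5869 = 1.894%.
VaR = 2.326 × 1.894% = 4.405%; on $75,000,000 that is $3,303,750.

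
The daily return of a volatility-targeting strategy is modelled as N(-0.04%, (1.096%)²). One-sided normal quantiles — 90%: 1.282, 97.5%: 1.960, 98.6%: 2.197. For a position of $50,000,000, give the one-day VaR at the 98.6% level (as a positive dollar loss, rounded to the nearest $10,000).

$1,220,000

VaR = −μ + z·σ = −(-0.04%) + 2.197 × 1.096% = 2.448%.
On $50,000,000: 0.02448 × $50,000,000 = $1,224,000.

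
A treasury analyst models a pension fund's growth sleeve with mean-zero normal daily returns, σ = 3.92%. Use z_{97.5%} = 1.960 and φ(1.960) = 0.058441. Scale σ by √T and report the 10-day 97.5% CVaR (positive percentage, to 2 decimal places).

σ_{10d} = 3.92% × √10 = 12.396%.
ES multiplier = φ(z)/(1−α) = 0.058441/0.025 = 2.338.
ES = 12.396% × 2.338 = 28.982%.

28.98%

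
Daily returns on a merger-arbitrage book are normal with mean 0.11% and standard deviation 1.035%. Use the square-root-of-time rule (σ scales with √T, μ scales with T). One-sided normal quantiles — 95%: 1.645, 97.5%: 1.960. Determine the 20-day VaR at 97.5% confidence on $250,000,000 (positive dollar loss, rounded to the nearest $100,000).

σ_{20d} = 1.035% × √20 = 4.629%; μ_{20d} = 20 × 0.11% = 2.200%.
VaR = −(2.200%) + 1.960 × 4.629% = 6.873%.
On $250,000,000: 0.06873 × $250,000,000 = $17,182,500.

$17,200,000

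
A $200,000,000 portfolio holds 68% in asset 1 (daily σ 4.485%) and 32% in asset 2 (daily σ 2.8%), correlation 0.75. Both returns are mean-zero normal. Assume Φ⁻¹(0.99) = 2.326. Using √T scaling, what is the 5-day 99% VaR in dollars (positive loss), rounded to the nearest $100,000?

σ_p = √(0.68²·4.485² + 0.32²·2.8² + 2·0.75·0.68·0.32·4.485·2.8) = 3.769%.
σ_{5d} = 3.769% × √5 = 8.428%.
VaR = 2.326 × 8.428% = 19.604%; on $200,000,000 that is $39,208,000.

$39,200,000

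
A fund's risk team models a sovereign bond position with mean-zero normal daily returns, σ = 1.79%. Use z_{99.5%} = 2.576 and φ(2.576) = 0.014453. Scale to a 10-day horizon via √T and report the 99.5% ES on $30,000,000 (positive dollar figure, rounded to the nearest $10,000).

σ_{10d} = 1.79% × √10 = 5.660%.
ES multiplier = φ(z)/(1−α) = 0.014453/0.005 = 2.891.
ES = 5.660% × 2.891 = 16.363%; on $30,000,000: $4,908,900.

$4,910,000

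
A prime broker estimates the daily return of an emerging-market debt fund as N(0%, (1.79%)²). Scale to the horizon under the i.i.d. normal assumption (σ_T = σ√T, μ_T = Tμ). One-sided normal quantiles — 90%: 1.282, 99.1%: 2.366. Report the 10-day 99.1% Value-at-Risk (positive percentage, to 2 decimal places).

13.39%

σ_{10d} = 1.79% × √10 = 5.660%.
VaR = 2.366 × 5.660% = 13.392%.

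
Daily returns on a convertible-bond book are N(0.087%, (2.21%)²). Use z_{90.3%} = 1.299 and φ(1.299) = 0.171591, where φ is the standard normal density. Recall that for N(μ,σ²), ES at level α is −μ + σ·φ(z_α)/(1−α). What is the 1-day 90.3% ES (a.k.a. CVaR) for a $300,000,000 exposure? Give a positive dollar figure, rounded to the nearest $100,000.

$11,500,000

Tail multiplier: φ(z)/(1−α) = 0.171591 / 0.097 = 1.769.
ES = −(0.087%) + 2.21% × 1.769 = 3.822%.
On $300,000,000: 0.03822 × $300,000,000 = $11,466,000.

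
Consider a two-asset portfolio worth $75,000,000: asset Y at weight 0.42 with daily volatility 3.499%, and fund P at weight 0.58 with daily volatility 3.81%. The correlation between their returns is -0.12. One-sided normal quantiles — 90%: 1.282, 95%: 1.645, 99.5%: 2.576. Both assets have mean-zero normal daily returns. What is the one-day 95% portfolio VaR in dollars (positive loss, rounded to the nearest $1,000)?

$3,088,000

σ_p² = 0.42²·3.499² + 0.58²·3.81² + 2·-0.12·0.42·0.58·3.499·3.81 = 6.2635 (%²).
σ_p = √6.2635 = 2.503%.
VaR = 1.645 × 2.503% = 4.117%; on $75,000,000 that is $3,087,750.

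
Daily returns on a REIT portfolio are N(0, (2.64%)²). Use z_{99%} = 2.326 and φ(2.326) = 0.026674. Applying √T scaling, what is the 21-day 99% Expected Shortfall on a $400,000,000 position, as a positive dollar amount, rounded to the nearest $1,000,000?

$129,000,000

σ_{21d} = 2.64% × √21 = 12.098%.
ES multiplier = φ(z)/(1−α) = 0.026674/0.01 = 2.667.
ES = 12.098% × 2.667 = 32.265%; on $400,000,000: $129,060,000.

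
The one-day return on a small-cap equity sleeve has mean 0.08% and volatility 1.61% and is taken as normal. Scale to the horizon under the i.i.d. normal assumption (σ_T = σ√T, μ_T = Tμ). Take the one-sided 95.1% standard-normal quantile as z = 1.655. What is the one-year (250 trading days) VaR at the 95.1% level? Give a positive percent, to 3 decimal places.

22.130%

σ_{250d} = 1.61% × √250 = 25.456%; μ_{250d} = 250 × 0.08% = 20.000%.
VaR = −(20.000%) + 1.655 × 25.456% = 22.130%.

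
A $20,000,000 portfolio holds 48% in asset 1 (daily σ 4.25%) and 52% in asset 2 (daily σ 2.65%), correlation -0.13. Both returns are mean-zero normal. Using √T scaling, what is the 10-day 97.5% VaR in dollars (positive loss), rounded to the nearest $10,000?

$2,860,000

σ_p = √(0.48²·4.25² + 0.52²·2.65² + 2·-0.13·0.48·0.52·4.25·2.65) = 2.309%.
σ_{10d} = 2.309% × √10 = 7.302%.
z(97.5%) = 1.960.
VaR = 1.960 × 7.302% = 14.312%; on $20,000,000 that is $2,862,400.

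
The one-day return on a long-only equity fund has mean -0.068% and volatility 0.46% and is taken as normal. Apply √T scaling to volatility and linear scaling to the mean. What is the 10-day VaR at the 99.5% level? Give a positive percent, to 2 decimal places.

At 99.5%, z = 2.576.
σ_{10d} = 0.46% × √10 = 1.455%; μ_{10d} = 10 × -0.068% = -0.680%.
VaR = −(-0.680%) + 2.576 × 1.455% = 4.428%.

4.43%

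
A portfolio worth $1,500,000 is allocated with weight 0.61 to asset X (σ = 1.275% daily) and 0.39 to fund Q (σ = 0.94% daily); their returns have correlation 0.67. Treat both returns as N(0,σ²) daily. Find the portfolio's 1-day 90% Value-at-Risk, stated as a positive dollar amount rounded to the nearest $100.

$20,400

σ_p² = 0.61²·1.275² + 0.39²·0.94² + 2·0.67·0.61·0.39·1.275·0.94 = 1.1214 (%²).
σ_p = √1.1214 = 1.059%.
At 90%, z = 1.282.
VaR = 1.282 × 1.059% = 1.358%; on $1,500,000 that is $20,370.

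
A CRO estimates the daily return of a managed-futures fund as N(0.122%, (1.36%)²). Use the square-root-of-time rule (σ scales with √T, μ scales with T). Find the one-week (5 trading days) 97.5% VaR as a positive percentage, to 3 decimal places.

At 97.5%, z = 1.960.
σ_{5d} = 1.36% × √5 = 3.041%; μ_{5d} = 5 × 0.122% = 0.610%.
VaR = −(0.610%) + 1.960 × 3.041% = 5.350%.

5.350%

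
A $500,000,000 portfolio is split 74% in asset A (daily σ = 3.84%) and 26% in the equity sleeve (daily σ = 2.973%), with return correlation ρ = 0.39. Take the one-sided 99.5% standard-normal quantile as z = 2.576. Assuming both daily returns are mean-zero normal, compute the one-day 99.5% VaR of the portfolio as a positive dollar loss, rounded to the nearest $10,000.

σ_p² = 0.74²·3.84² + 0.26²·2.973² + 2·0.39·0.74·0.26·3.84·2.973 = 10.3855 (%²).
σ_p = √10.3855 = 3.223%.
VaR = 2.576 × 3.223% = 8.302%; on $500,000,000 that is $41,510,000.

$41,510,000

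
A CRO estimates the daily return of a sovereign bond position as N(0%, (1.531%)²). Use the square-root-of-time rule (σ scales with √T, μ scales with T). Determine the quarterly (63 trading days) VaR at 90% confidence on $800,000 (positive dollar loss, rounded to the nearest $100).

$124,600

At 90%, z = 1.282.
σ_{63d} = 1.531% × √63 = 12.152%.
VaR = 1.282 × 12.152% = 15.579%.
On $800,000: 0.15579 × $800,000 = $124,632.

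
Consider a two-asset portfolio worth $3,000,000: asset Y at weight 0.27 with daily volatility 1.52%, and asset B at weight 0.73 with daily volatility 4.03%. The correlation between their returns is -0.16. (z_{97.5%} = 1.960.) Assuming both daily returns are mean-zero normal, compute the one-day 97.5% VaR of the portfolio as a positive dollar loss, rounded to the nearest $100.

$170,800

σ_p² = 0.27²·1.52² + 0.73²·4.03² + 2·-0.16·0.27·0.73·1.52·4.03 = 8.4368 (%²).
σ_p = √8.4368 = 2.905%.
VaR = 1.960 × 2.905% = 5.694%; on $3,000,000 that is $170,820.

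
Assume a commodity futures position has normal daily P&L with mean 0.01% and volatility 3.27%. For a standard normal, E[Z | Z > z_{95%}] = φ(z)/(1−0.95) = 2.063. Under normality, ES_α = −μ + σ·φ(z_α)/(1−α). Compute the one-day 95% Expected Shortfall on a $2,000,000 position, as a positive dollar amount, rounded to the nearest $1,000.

ES = −(0.01%) + 3.27% × 2.063 = 6.736%.
On $2,000,000: 0.06736 × $2,000,000 = $134,720.

$135,000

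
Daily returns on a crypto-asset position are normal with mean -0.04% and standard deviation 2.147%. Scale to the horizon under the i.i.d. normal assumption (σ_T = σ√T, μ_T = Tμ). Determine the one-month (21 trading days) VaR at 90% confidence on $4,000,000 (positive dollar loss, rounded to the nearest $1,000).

At 90%, z = 1.282.
σ_{21d} = 2.147% × √21 = 9.839%; μ_{21d} = 21 × -0.04% = -0.840%.
VaR = −(-0.840%) + 1.282 × 9.839% = 13.454%.
On $4,000,000: 0.13454 × $4,000,000 = $538,160.

$538,000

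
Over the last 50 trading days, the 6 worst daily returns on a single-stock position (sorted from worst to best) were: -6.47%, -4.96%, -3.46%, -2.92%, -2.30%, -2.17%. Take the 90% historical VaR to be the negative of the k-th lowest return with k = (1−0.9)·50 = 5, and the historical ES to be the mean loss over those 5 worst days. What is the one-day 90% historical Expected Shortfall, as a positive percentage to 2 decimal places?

The 5 worst returns sum to -20.11%.
ES = −(-20.11%) / 5 = 4.022% ≈ 4.02%.

4.02%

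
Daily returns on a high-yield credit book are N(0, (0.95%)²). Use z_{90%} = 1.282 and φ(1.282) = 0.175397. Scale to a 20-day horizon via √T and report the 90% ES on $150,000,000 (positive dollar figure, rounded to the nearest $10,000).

σ_{20d} = 0.95% × √20 = 4.249%.
ES multiplier = φ(z)/(1−α) = 0.175397/0.1 = 1.754.
ES = 4.249% × 1.754 = 7.453%; on $150,000,000: $11,179,500.

$11,180,000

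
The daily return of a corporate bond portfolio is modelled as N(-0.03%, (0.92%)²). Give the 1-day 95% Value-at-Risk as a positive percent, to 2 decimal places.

1.54%

At 95% one-sided, z = 1.645.
VaR = −μ + z·σ = −(-0.03%) + 1.645 × 0.92% = 1.543%.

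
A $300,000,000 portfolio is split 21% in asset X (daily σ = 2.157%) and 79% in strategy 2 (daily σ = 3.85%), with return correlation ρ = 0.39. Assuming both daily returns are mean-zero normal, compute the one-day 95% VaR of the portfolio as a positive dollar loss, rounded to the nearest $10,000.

σ_p² = 0.21²·2.157² + 0.79²·3.85² + 2·0.39·0.21·0.79·2.157·3.85 = 10.5305 (%²).
σ_p = √10.5305 = 3.245%.
At 95%, z = 1.645.
VaR = 1.645 × 3.245% = 5.338%; on $300,000,000 that is $16,014,000.

$16,010,000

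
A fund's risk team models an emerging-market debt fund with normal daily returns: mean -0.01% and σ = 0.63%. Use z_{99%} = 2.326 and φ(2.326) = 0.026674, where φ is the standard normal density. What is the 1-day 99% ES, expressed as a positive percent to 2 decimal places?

1.69%

Tail multiplier: φ(z)/(1−α) = 0.026674 / 0.01 = 2.667.
ES = −(-0.01%) + 0.63% × 2.667 = 1.690%.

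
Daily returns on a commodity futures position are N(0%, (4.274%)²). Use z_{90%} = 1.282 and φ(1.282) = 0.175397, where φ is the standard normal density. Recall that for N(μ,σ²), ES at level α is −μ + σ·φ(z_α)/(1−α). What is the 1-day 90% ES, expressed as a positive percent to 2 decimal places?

7.50%

Tail multiplier: φ(z)/(1−α) = 0.175397 / 0.1 = 1.754.
ES = 4.274% × 1.754 = 7.497%.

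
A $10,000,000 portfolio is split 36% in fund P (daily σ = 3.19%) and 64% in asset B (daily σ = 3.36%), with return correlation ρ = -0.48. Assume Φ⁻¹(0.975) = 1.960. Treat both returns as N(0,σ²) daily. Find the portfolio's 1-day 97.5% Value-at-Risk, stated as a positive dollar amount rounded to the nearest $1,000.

σ_p² = 0.36²·3.19² + 0.64²·3.36² + 2·-0.48·0.36·0.64·3.19·3.36 = 3.5723 (%²).
σ_p = √3.5723 = 1.890%.
VaR = 1.960 × 1.890% = 3.704%; on $10,000,000 that is $370,400.

$370,000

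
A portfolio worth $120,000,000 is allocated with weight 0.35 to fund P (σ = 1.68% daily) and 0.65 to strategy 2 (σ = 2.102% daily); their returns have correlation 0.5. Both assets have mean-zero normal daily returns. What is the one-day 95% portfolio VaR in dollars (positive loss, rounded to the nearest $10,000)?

σ_p² = 0.35²·1.68² + 0.65²·2.102² + 2·0.5·0.35·0.65·1.68·2.102 = 3.0159 (%²).
σ_p = √3.0159 = 1.737%.
At 95%, z = 1.645.
VaR = 1.645 × 1.737% = 2.857%; on $120,000,000 that is $3,428,400.

$3,430,000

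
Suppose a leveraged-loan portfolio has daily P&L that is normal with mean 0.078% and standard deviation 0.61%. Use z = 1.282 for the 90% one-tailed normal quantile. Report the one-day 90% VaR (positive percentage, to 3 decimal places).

VaR = −μ + z·σ = −(0.078%) + 1.282 × 0.61% = 0.704%.

0.704%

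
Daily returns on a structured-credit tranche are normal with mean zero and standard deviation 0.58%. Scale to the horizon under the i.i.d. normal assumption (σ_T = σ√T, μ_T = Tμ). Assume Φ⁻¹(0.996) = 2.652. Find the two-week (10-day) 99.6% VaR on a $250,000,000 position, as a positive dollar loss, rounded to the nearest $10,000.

$12,160,000

σ_{10d} = 0.58% × √10 = 1.834%.
VaR = 2.652 × 1.834% = 4.864%.
On $250,000,000: 0.04864 × $250,000,000 = $12,160,000.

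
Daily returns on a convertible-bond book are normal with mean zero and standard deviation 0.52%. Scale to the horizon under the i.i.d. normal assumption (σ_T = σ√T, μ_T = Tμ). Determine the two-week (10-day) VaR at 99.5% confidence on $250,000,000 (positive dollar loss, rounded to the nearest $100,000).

$10,600,000

At 99.5%, z = 2.576.
σ_{10d} = 0.52% × √10 = 1.644%.
VaR = 2.576 × 1.644% = 4.235%.
On $250,000,000: 0.04235 × $250,000,000 = $10,587,500.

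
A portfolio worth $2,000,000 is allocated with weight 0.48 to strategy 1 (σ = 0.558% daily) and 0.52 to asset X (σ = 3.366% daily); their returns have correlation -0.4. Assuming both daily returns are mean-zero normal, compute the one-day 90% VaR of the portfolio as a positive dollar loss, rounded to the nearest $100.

σ_p² = 0.48²·0.558² + 0.52²·3.366² + 2·-0.4·0.48·0.52·0.558·3.366 = 2.7603 (%²).
σ_p = √2.7603 = 1.661%.
At 90%, z = 1.282.
VaR = 1.282 × 1.661% = 2.129%; on $2,000,000 that is $42,580.

$42,600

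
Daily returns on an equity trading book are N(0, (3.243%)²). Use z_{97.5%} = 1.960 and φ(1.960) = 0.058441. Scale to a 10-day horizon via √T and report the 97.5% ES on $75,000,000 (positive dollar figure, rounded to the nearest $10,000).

σ_{10d} = 3.243% × √10 = 10.255%.
ES multiplier = φ(z)/(1−α) = 0.058441/0.025 = 2.338.
ES = 10.255% × 2.338 = 23.976%; on $75,000,000: $17,982,000.

$17,980,000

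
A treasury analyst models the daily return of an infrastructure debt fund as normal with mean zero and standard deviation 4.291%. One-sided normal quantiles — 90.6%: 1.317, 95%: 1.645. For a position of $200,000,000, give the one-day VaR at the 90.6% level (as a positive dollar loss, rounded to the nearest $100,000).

$11,300,000

VaR = z·σ = 1.317 × 4.291% = 5.651%.
On $200,000,000: 0.05651 × $200,000,000 = $11,302,000.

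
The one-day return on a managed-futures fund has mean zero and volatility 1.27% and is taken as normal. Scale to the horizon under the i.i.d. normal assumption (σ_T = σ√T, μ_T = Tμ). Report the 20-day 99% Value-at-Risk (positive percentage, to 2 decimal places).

At 99%, z = 2.326.
σ_{20d} = 1.27% × √20 = 5.680%.
VaR = 2.326 × 5.680% = 13.212%.

13.21%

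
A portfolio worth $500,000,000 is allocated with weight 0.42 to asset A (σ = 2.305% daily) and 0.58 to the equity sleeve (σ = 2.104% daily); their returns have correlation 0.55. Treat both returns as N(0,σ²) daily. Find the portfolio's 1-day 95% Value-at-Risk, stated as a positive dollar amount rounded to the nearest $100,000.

σ_p² = 0.42²·2.305² + 0.58²·2.104² + 2·0.55·0.42·0.58·2.305·2.104 = 3.7259 (%²).
σ_p = √3.7259 = 1.930%.
At 95%, z = 1.645.
VaR = 1.645 × 1.930% = 3.175%; on $500,000,000 that is $15,875,000.

$15,900,000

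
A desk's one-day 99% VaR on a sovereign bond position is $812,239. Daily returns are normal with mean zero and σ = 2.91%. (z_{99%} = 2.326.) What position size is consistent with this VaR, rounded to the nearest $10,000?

VaR as a fraction of value: z·σ = 2.326 × 2.91% = 6.76866%.
Position = $812,239 / 0.0676866 = $11,999,997.

$12,000,000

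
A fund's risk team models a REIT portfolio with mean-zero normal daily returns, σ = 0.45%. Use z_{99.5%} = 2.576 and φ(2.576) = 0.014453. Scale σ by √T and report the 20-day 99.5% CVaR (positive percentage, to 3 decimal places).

5.817%

σ_{20d} = 0.45% × √20 = 2.012%.
ES multiplier = φ(z)/(1−α) = 0.014453/0.005 = 2.891.
ES = 2.012% × 2.891 = 5.817%.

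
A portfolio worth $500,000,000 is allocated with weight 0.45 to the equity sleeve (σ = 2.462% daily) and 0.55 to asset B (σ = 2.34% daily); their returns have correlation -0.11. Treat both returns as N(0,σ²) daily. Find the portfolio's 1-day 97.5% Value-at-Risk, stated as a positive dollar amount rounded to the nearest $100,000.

σ_p² = 0.45²·2.462² + 0.55²·2.34² + 2·-0.11·0.45·0.55·2.462·2.34 = 2.5701 (%²).
σ_p = √2.5701 = 1.603%.
At 97.5%, z = 1.960.
VaR = 1.960 × 1.603% = 3.142%; on $500,000,000 that is $15,710,000.

$15,700,000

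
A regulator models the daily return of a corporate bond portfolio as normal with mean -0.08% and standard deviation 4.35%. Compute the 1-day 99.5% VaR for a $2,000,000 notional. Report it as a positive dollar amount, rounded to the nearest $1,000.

At 99.5% one-sided, z = 2.576.
VaR = −μ + z·σ = −(-0.08%) + 2.576 × 4.35% = 11.286%.
On $2,000,000: 0.11286 × $2,000,000 = $225,720.

$226,000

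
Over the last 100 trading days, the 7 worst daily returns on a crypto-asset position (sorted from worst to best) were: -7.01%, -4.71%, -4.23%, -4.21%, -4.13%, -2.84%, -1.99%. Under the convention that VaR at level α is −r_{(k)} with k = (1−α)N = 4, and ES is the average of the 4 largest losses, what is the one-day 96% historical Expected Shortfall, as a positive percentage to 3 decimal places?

5.040%

The 4 worst returns sum to -20.16%.
ES = −(-20.16%) / 4 = 5.04% ≈ 5.040%.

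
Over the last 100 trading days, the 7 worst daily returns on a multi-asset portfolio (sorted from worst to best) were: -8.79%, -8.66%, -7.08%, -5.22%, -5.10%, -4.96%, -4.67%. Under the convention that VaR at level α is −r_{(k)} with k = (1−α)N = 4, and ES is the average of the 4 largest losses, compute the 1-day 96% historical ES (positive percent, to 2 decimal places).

7.44%

The 4 worst returns sum to -29.75%.
ES = −(-29.75%) / 4 = 7.4375% ≈ 7.44%.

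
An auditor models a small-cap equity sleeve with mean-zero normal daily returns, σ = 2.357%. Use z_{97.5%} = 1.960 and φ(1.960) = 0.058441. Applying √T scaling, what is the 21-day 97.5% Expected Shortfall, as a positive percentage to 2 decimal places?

25.25%

σ_{21d} = 2.357% × √21 = 10.801%.
ES multiplier = φ(z)/(1−α) = 0.058441/0.025 = 2.338.
ES = 10.801% × 2.338 = 25.253%.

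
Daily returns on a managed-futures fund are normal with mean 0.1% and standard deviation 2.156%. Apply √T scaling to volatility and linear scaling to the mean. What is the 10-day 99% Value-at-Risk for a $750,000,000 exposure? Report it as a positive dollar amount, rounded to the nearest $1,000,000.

At 99%, z = 2.326.
σ_{10d} = 2.156% × √10 = 6.818%; μ_{10d} = 10 × 0.1% = 1.000%.
VaR = −(1.000%) + 2.326 × 6.818% = 14.859%.
On $750,000,000: 0.14859 × $750,000,000 = $111,442,500.

$111,000,000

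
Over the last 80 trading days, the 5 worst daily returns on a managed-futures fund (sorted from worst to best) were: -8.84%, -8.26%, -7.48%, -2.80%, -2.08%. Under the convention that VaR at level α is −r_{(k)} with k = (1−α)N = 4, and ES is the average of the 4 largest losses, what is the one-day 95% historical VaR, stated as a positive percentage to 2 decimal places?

k = 4; the 4th lowest return is -2.80%, so VaR = 2.80%.

2.80%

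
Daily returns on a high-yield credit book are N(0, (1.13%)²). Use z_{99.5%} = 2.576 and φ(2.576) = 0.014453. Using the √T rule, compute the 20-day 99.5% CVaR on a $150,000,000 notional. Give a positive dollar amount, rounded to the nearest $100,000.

$21,900,000

σ_{20d} = 1.13% × √20 = 5.054%.
ES multiplier = φ(z)/(1−α) = 0.014453/0.005 = 2.891.
ES = 5.054% × 2.891 = 14.611%; on $150,000,000: $21,916,500.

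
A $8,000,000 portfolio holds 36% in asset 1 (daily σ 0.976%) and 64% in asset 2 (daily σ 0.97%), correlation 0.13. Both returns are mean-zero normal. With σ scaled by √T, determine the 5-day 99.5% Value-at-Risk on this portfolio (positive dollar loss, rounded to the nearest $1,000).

$347,000

σ_p = √(0.36²·0.976² + 0.64²·0.97² + 2·0.13·0.36·0.64·0.976·0.97) = 0.752%.
σ_{5d} = 0.752% × √5 = 1.682%.
z(99.5%) = 2.576.
VaR = 2.576 × 1.682% = 4.333%; on $8,000,000 that is $346,640.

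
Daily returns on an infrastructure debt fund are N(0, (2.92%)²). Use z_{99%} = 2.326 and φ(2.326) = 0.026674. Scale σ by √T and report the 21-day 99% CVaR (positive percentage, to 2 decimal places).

σ_{21d} = 2.92% × √21 = 13.381%.
ES multiplier = φ(z)/(1−α) = 0.026674/0.01 = 2.667.
ES = 13.381% × 2.667 = 35.687%.

35.69%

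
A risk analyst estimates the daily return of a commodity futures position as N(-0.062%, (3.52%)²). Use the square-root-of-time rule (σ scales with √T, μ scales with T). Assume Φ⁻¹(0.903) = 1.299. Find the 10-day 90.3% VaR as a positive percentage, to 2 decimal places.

15.08%

σ_{10d} = 3.52% × √10 = 11.131%; μ_{10d} = 10 × -0.062% = -0.620%.
VaR = −(-0.620%) + 1.299 × 11.131% = 15.079%.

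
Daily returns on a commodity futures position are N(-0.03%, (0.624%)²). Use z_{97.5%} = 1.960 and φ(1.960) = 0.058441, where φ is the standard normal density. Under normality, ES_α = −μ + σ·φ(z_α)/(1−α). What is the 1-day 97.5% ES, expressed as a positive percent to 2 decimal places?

Tail multiplier: φ(z)/(1−α) = 0.058441 / 0.025 = 2.338.
ES = −(-0.03%) + 0.624% × 2.338 = 1.489%.

1.49%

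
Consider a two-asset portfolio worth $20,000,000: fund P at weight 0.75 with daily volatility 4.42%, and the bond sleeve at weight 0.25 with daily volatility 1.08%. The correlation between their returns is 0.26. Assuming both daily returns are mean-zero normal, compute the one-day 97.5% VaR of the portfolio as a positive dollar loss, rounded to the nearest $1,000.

$1,331,000

σ_p² = 0.75²·4.42² + 0.25²·1.08² + 2·0.26·0.75·0.25·4.42·1.08 = 11.5276 (%²).
σ_p = √11.5276 = 3.395%.
At 97.5%, z = 1.960.
VaR = 1.960 × 3.395% = 6.654%; on $20,000,000 that is $1,330,800.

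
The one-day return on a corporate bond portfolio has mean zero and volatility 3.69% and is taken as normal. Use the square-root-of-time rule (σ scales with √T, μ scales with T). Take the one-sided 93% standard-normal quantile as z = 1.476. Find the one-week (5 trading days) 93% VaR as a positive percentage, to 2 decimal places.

12.18%

σ_{5d} = 3.69% × √5 = 8.251%.
VaR = 1.476 × 8.251% = 12.178%.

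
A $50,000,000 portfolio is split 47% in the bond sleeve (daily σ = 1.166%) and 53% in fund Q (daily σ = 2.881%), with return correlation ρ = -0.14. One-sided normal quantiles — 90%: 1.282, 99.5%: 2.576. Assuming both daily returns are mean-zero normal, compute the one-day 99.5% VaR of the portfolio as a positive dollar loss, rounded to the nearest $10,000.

σ_p² = 0.47²·1.166² + 0.53²·2.881² + 2·-0.14·0.47·0.53·1.166·2.881 = 2.3975 (%²).
σ_p = √2.3975 = 1.548%.
VaR = 2.576 × 1.548% = 3.988%; on $50,000,000 that is $1,994,000.

$1,990,000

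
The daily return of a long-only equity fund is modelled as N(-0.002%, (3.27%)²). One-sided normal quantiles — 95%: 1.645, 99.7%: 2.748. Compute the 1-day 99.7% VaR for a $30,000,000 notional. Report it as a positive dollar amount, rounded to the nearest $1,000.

VaR = −μ + z·σ = −(-0.002%) + 2.748 × 3.27% = 8.988%.
On $30,000,000: 0.08988 × $30,000,000 = $2,696,400.

$2,696,000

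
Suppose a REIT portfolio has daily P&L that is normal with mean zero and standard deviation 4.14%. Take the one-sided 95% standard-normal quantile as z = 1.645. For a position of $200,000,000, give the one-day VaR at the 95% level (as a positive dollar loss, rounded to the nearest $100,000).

VaR = z·σ = 1.645 × 4.14% = 6.810%.
On $200,000,000: 0.06810 × $200,000,000 = $13,620,000.

$13,600,000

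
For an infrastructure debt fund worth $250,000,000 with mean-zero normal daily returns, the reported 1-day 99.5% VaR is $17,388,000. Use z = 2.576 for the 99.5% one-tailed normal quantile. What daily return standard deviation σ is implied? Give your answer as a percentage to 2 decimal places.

VaR as a fraction: $17,388,000 / $250,000,000 = 6.955%.
σ = VaR / z = 6.955% / 2.576 = 2.700%.

2.70%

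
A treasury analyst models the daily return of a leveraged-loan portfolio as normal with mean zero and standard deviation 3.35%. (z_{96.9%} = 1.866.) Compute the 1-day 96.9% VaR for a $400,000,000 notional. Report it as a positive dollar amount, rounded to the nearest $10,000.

$25,000,000

VaR = z·σ = 1.866 × 3.35% = 6.251%.
On $400,000,000: 0.06251 × $400,000,000 = $25,004,000.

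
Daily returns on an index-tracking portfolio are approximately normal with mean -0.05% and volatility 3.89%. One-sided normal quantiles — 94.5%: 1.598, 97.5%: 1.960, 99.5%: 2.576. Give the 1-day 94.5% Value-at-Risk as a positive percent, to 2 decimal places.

6.27%

VaR = −μ + z·σ = −(-0.05%) + 1.598 × 3.89% = 6.266%.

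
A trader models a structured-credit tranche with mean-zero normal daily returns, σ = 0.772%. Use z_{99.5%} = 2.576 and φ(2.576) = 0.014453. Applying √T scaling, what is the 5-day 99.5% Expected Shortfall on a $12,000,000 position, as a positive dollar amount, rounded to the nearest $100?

σ_{5d} = 0.772% × √5 = 1.726%.
ES multiplier = φ(z)/(1−α) = 0.014453/0.005 = 2.891.
ES = 1.726% × 2.891 = 4.990%; on $12,000,000: $598,800.

$598,800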